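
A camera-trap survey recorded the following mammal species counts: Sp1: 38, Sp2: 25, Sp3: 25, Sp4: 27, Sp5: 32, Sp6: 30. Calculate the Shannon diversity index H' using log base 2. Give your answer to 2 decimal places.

2.57

Total N = 38+25+25+27+32+30 = 177, so the proportions are 0.2147, 0.1412, 0.1412, 0.1525, 0.1808, 0.1695 (working shown to 4 dp, full precision carried).
Each pᵢ log₂ pᵢ term: 0.2147×(-2.2197)=-0.4765, 0.1412×(-2.8237)=-0.3988, 0.1412×(-2.8237)=-0.3988, 0.1525×(-2.7127)=-0.4138, 0.1808×(-2.4676)=-0.4461, 0.1695×(-2.5607)=-0.4340.
Sum = -2.5682, so H' = 2.57.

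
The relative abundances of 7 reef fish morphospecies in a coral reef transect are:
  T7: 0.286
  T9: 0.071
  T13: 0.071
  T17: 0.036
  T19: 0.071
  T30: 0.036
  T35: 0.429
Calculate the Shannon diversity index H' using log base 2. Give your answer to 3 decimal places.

2.198

Each pᵢ log₂ pᵢ term (working shown to 5 dp, full precision carried): 0.286×(-1.80591)=-0.51649, 0.071×(-3.81604)=-0.27094, 0.071×(-3.81604)=-0.27094, 0.036×(-4.79586)=-0.17265, 0.071×(-3.81604)=-0.27094, 0.036×(-4.79586)=-0.17265, 0.429×(-1.22095)=-0.52379.
Sum = -2.19840, so H' = 2.198.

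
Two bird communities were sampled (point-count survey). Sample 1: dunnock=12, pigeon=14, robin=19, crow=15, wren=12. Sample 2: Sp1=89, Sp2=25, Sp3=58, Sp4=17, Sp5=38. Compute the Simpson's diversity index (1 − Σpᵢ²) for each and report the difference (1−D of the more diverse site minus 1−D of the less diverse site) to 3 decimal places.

0.058

Sample 1: N=72, proportions 0.16667, 0.19444, 0.26389, 0.20833, 0.16667, giving 1−D = 0.79360 (working shown to 5 dp, full precision carried).
Sample 2: N=227, proportions 0.39207, 0.11013, 0.25551, 0.07489, 0.1674, giving 1−D = 0.73524.
Difference = |0.79360 − 0.73524| = 0.05836, i.e. 0.058 to 3 decimal places.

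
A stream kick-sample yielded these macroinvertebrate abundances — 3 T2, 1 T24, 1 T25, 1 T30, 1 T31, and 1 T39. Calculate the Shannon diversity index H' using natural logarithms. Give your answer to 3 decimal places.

1.667

Total N = 3+1+1+1+1+1 = 8, so the proportions are 0.375, 0.125, 0.125, 0.125, 0.125, 0.125 (working shown to 5 dp, full precision carried).
Each pᵢ ln pᵢ term: 0.375×(-0.98083)=-0.36781, 0.125×(-2.07944)=-0.25993, 0.125×(-2.07944)=-0.25993, 0.125×(-2.07944)=-0.25993, 0.125×(-2.07944)=-0.25993, 0.125×(-2.07944)=-0.25993.
Sum = -1.66746, so H' = 1.667.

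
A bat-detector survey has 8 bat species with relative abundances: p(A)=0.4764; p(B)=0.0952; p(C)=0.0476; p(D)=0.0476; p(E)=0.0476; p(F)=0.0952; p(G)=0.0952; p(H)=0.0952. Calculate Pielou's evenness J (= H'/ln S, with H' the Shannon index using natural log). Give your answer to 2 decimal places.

0.81

H' = −Σ pᵢ ln pᵢ = −((-0.3532) + (-0.2239) + (-0.1449) + (-0.1449) + (-0.1449) + (-0.2239) + (-0.2239) + (-0.2239)) = 1.6836 (working shown to 4 dp, full precision carried).
With S = 8 species, ln S = 2.0794, so J = 1.6836/2.0794 = 0.8097, i.e. 0.81 to 2 decimal places.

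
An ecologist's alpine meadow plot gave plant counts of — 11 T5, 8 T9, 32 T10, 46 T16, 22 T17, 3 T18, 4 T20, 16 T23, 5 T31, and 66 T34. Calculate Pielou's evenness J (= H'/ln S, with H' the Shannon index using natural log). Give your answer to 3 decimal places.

0.828

Total N = 11+8+32+46+22+3+4+16+5+66 = 213, so the proportions are 0.05164, 0.03756, 0.15023, 0.21596, 0.10329, 0.01408, 0.01878, 0.07512, 0.02347, 0.30986 (working shown to 5 dp, full precision carried).
H' = −Σ pᵢ ln pᵢ = −((-0.15304) + (-0.12326) + (-0.28478) + (-0.33100) + (-0.23449) + (-0.06004) + (-0.07465) + (-0.19446) + (-0.08807) + (-0.36304)) = 1.90682.
With S = 10 species, ln S = 2.30259, so J = 1.90682/2.30259 = 0.82812, i.e. 0.828 to 3 decimal places.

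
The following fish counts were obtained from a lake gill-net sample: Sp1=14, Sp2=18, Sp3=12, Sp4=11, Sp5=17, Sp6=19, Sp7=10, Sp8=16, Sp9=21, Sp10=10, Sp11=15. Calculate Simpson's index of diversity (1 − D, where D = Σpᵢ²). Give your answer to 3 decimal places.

Total N = 14+18+12+11+17+19+10+16+21+10+15 = 163, so the proportions are 0.08589, 0.11043, 0.07362, 0.06748, 0.10429, 0.11656, 0.06135, 0.09816, 0.12883, 0.06135, 0.09202 (working shown to 5 dp, full precision carried).
D = 0.08589² + 0.11043² + 0.07362² + 0.06748² + 0.10429² + 0.11656² + 0.06135² + 0.09816² + 0.12883² + 0.06135² + 0.09202² = 0.00738 + 0.01219 + 0.00542 + 0.00455 + 0.01088 + 0.01359 + 0.00376 + 0.00964 + 0.01660 + 0.00376 + 0.00847 = 0.09624.
So 1 − D = 0.90376, i.e. 0.904 to 3 decimal places.

0.904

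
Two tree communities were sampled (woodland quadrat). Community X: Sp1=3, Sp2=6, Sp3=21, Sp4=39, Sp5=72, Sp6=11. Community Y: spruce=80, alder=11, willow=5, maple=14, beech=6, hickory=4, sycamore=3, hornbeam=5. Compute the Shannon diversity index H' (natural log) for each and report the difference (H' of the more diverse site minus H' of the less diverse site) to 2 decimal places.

0.03

Community X: N=152, proportions 0.01974, 0.03947, 0.13816, 0.25658, 0.47368, 0.07237, giving H' = 1.37153 (working shown to 5 dp, full precision carried).
Community Y: N=128, proportions 0.625, 0.08594, 0.03906, 0.10938, 0.04688, 0.03125, 0.02344, 0.03906, giving H' = 1.33975.
Difference = |1.37153 − 1.33975| = 0.03178, i.e. 0.03 to 2 decimal places.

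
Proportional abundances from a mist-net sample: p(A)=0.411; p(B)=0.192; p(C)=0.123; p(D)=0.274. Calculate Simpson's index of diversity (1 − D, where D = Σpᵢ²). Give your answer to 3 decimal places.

0.704

D = 0.411² + 0.192² + 0.123² + 0.274² = 0.16892 + 0.03686 + 0.01513 + 0.07508 = 0.29599 (working shown to 5 dp, full precision carried).
So 1 − D = 0.70401, i.e. 0.704 to 3 decimal places.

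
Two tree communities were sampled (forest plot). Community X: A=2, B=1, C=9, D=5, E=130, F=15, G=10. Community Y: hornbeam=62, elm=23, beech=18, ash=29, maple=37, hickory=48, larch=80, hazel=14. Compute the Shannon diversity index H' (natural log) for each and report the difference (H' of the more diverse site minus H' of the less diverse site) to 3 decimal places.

Community X: N=172, proportions 0.01163, 0.00581, 0.05233, 0.02907, 0.75581, 0.08721, 0.05814, giving H' = 0.92869 (working shown to 5 dp, full precision carried).
Community Y: N=311, proportions 0.19936, 0.07395, 0.05788, 0.09325, 0.11897, 0.15434, 0.25723, 0.04502, giving H' = 1.93077.
Difference = |0.92869 − 1.93077| = 1.00208, i.e. 1.002 to 3 decimal places.

1.002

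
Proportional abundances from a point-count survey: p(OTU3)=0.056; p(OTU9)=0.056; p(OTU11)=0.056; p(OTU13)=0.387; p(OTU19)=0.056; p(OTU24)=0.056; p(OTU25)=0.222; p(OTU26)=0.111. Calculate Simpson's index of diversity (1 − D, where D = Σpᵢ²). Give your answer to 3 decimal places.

D = 0.056² + 0.056² + 0.056² + 0.387² + 0.056² + 0.056² + 0.222² + 0.111² = 0.00314 + 0.00314 + 0.00314 + 0.14977 + 0.00314 + 0.00314 + 0.04928 + 0.01232 = 0.22705 (working shown to 5 dp, full precision carried).
So 1 − D = 0.77295, i.e. 0.773 to 3 decimal places.

0.773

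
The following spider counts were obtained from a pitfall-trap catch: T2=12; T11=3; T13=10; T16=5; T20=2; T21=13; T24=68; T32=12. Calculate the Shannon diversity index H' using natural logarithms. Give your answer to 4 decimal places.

1.5030

Total N = 12+3+10+5+2+13+68+12 = 125, so the proportions are 0.096, 0.024, 0.08, 0.04, 0.016, 0.104, 0.544, 0.096 (working shown to 6 dp, full precision carried).
Each pᵢ ln pᵢ term: 0.096×(-2.343407)=-0.224967, 0.024×(-3.729701)=-0.089513, 0.08×(-2.525729)=-0.202058, 0.04×(-3.218876)=-0.128755, 0.016×(-4.135167)=-0.066163, 0.104×(-2.263364)=-0.235390, 0.544×(-0.608806)=-0.331190, 0.096×(-2.343407)=-0.224967.
Sum = -1.503003, so H' = 1.5030.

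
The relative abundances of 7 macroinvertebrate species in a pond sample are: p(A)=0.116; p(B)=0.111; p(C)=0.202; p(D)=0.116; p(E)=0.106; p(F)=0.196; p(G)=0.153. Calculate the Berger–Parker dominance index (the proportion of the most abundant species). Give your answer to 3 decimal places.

0.202

The largest proportion is 0.202, i.e. d = 0.202 to 3 decimal places.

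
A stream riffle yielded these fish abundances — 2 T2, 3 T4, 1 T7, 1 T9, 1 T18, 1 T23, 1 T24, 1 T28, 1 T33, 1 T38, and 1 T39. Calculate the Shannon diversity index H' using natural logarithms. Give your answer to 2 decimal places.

Total N = 2+3+1+1+1+1+1+1+1+1+1 = 14, so the proportions are 0.1429, 0.2143, 0.0714, 0.0714, 0.0714, 0.0714, 0.0714, 0.0714, 0.0714, 0.0714, 0.0714 (working shown to 4 dp, full precision carried).
Each pᵢ ln pᵢ term: 0.1429×(-1.9459)=-0.2780, 0.2143×(-1.5404)=-0.3301, 0.0714×(-2.6391)=-0.1885, 0.0714×(-2.6391)=-0.1885, 0.0714×(-2.6391)=-0.1885, 0.0714×(-2.6391)=-0.1885, 0.0714×(-2.6391)=-0.1885, 0.0714×(-2.6391)=-0.1885, 0.0714×(-2.6391)=-0.1885, 0.0714×(-2.6391)=-0.1885, 0.0714×(-2.6391)=-0.1885.
Sum = -2.3046, so H' = 2.30.

2.30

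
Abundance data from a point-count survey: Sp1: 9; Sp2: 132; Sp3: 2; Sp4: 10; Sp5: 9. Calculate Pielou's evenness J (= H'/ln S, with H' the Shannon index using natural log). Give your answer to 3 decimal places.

Total N = 9+132+2+10+9 = 162, so the proportions are 0.05556, 0.81481, 0.01235, 0.06173, 0.05556 (working shown to 5 dp, full precision carried).
H' = −Σ pᵢ ln pᵢ = −((-0.16058) + (-0.16687) + (-0.05425) + (-0.17191) + (-0.16058)) = 0.71419.
With S = 5 species, ln S = 1.60944, so J = 0.71419/1.60944 = 0.44375, i.e. 0.444 to 3 decimal places.

0.444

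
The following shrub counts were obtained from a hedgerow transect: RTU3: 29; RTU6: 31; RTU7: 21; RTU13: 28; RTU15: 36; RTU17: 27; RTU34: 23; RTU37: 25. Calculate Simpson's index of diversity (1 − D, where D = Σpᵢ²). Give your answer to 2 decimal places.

Total N = 29+31+21+28+36+27+23+25 = 220, so the proportions are 0.1318, 0.1409, 0.0955, 0.1273, 0.1636, 0.1227, 0.1045, 0.1136 (working shown to 4 dp, full precision carried).
D = 0.1318² + 0.1409² + 0.0955² + 0.1273² + 0.1636² + 0.1227² + 0.1045² + 0.1136² = 0.0174 + 0.0199 + 0.0091 + 0.0162 + 0.0268 + 0.0151 + 0.0109 + 0.0129 = 0.1282.
So 1 − D = 0.8718, i.e. 0.87 to 2 decimal places.

0.87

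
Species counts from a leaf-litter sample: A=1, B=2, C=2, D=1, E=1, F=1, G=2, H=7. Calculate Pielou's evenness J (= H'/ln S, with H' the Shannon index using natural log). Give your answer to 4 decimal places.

Total N = 1+2+2+1+1+1+2+7 = 17, so the proportions are 0.058824, 0.117647, 0.117647, 0.058824, 0.058824, 0.058824, 0.117647, 0.411765 (working shown to 6 dp, full precision carried).
H' = −Σ pᵢ ln pᵢ = −((-0.166660) + (-0.251772) + (-0.251772) + (-0.166660) + (-0.166660) + (-0.166660) + (-0.251772) + (-0.365360)) = 1.787316.
With S = 8 species, ln S = 2.079442, so J = 1.787316/2.079442 = 0.859517, i.e. 0.8595 to 4 decimal places.

0.8595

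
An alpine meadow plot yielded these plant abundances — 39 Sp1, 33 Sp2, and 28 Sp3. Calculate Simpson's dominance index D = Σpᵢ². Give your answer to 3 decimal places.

Total N = 39+33+28 = 100, so the proportions are 0.39, 0.33, 0.28 (working shown to 5 dp, full precision carried).
D = 0.39² + 0.33² + 0.28² = 0.15210 + 0.10890 + 0.07840 = 0.33940.
To 3 decimal places, D = 0.339.

0.339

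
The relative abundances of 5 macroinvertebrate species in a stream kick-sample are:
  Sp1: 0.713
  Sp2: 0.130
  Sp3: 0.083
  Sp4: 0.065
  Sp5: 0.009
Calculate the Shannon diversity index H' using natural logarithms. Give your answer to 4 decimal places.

0.9331

Each pᵢ ln pᵢ term (working shown to 6 dp, full precision carried): 0.713×(-0.338274)=-0.241189, 0.13×(-2.040221)=-0.265229, 0.083×(-2.488915)=-0.206580, 0.065×(-2.733368)=-0.177669, 0.009×(-4.710531)=-0.042395.
Sum = -0.933062, so H' = 0.9331.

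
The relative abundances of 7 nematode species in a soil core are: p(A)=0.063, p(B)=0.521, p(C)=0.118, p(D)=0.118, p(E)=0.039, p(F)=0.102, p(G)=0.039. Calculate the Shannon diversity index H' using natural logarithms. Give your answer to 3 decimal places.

1.504

Each pᵢ ln pᵢ term (working shown to 5 dp, full precision carried): 0.063×(-2.76462)=-0.17417, 0.521×(-0.65201)=-0.33969, 0.118×(-2.13707)=-0.25217, 0.118×(-2.13707)=-0.25217, 0.039×(-3.24419)=-0.12652, 0.102×(-2.28278)=-0.23284, 0.039×(-3.24419)=-0.12652.
Sum = -1.50411, so H' = 1.504.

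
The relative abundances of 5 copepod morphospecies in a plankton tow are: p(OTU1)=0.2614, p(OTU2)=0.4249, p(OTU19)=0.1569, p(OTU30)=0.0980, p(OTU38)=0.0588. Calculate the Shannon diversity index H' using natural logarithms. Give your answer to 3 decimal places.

Each pᵢ ln pᵢ term (working shown to 5 dp, full precision carried): 0.2614×(-1.34170)=-0.35072, 0.4249×(-0.85590)=-0.36367, 0.1569×(-1.85215)=-0.29060, 0.098×(-2.32279)=-0.22763, 0.0588×(-2.83361)=-0.16662.
Sum = -1.39925, so H' = 1.399.

1.399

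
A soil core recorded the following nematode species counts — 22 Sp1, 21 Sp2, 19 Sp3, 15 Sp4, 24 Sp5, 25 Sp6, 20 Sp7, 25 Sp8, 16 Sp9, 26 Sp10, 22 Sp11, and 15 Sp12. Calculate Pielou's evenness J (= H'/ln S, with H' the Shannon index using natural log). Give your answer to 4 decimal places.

0.9933

Total N = 22+21+19+15+24+25+20+25+16+26+22+15 = 250, so the proportions are 0.088, 0.084, 0.076, 0.06, 0.096, 0.1, 0.08, 0.1, 0.064, 0.104, 0.088, 0.06 (working shown to 6 dp, full precision carried).
H' = −Σ pᵢ ln pᵢ = −((-0.213877) + (-0.208063) + (-0.195854) + (-0.168805) + (-0.224967) + (-0.230259) + (-0.202058) + (-0.230259) + (-0.175928) + (-0.235390) + (-0.213877) + (-0.168805)) = 2.468140.
With S = 12 species, ln S = 2.484907, so J = 2.468140/2.484907 = 0.993252, i.e. 0.9933 to 4 decimal places.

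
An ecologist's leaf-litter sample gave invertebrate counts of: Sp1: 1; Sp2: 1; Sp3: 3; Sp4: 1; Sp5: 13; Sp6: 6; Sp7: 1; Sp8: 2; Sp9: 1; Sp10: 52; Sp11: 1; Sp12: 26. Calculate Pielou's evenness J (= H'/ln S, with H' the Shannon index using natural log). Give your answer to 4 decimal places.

Total N = 1+1+3+1+13+6+1+2+1+52+1+26 = 108, so the proportions are 0.009259, 0.009259, 0.027778, 0.009259, 0.12037, 0.055556, 0.009259, 0.018519, 0.009259, 0.481481, 0.009259, 0.240741 (working shown to 6 dp, full precision carried).
H' = −Σ pᵢ ln pᵢ = −((-0.043353) + (-0.043353) + (-0.099542) + (-0.043353) + (-0.254846) + (-0.160576) + (-0.043353) + (-0.073870) + (-0.043353) + (-0.351909) + (-0.043353) + (-0.342823)) = 1.543685.
With S = 12 species, ln S = 2.484907, so J = 1.543685/2.484907 = 0.621224, i.e. 0.6212 to 4 decimal places.

0.6212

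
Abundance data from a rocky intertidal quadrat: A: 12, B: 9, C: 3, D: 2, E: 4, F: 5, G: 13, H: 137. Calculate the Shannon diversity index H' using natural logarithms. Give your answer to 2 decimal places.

Total N = 12+9+3+2+4+5+13+137 = 185, so the proportions are 0.0649, 0.0486, 0.0162, 0.0108, 0.0216, 0.027, 0.0703, 0.7405 (working shown to 4 dp, full precision carried).
Each pᵢ ln pᵢ term: 0.0649×(-2.7354)=-0.1774, 0.0486×(-3.0231)=-0.1471, 0.0162×(-4.1217)=-0.0668, 0.0108×(-4.5272)=-0.0489, 0.0216×(-3.8341)=-0.0829, 0.027×(-3.6109)=-0.0976, 0.0703×(-2.6554)=-0.1866, 0.7405×(-0.3004)=-0.2224.
Sum = -1.0298, so H' = 1.03.

1.03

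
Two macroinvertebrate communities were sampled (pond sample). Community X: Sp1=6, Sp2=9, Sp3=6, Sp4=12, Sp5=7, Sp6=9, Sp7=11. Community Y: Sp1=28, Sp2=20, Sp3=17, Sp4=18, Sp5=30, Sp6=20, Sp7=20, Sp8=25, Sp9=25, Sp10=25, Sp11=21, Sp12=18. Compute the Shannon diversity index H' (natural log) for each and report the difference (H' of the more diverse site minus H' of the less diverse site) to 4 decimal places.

Community X: N=60, proportions 0.1, 0.15, 0.1, 0.2, 0.116667, 0.15, 0.183333, giving H' = 1.913207 (working shown to 6 dp, full precision carried).
Community Y: N=267, proportions 0.104869, 0.074906, 0.06367, 0.067416, 0.11236, 0.074906, 0.074906, 0.093633, 0.093633, 0.093633, 0.078652, 0.067416, giving H' = 2.468708.
Difference = |1.913207 − 2.468708| = 0.555501, i.e. 0.5555 to 4 decimal places.

0.5555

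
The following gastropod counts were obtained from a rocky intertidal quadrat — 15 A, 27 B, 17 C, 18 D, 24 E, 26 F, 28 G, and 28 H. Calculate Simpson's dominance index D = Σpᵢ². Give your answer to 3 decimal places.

0.131

Total N = 15+27+17+18+24+26+28+28 = 183, so the proportions are 0.08197, 0.14754, 0.0929, 0.09836, 0.13115, 0.14208, 0.15301, 0.15301 (working shown to 5 dp, full precision carried).
D = 0.08197² + 0.14754² + 0.0929² + 0.09836² + 0.13115² + 0.14208² + 0.15301² + 0.15301² = 0.00672 + 0.02177 + 0.00863 + 0.00967 + 0.01720 + 0.02019 + 0.02341 + 0.02341 = 0.13100.
To 3 decimal places, D = 0.131.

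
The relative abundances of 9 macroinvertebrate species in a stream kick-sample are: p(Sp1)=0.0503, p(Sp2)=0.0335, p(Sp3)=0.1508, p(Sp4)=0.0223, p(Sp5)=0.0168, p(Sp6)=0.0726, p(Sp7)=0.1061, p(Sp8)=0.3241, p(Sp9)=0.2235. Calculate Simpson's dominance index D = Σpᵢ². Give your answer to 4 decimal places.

D = 0.0503² + 0.0335² + 0.1508² + 0.0223² + 0.0168² + 0.0726² + 0.1061² + 0.3241² + 0.2235² = 0.002530 + 0.001122 + 0.022741 + 0.000497 + 0.000282 + 0.005271 + 0.011257 + 0.105041 + 0.049952 = 0.198694 (working shown to 6 dp, full precision carried).
To 4 decimal places, D = 0.1987.

0.1987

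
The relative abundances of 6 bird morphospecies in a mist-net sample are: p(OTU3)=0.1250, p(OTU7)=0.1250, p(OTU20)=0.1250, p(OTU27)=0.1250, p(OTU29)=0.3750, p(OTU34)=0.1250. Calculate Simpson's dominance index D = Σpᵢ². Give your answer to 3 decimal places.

0.219

D = 0.125² + 0.125² + 0.125² + 0.125² + 0.375² + 0.125² = 0.01562 + 0.01562 + 0.01562 + 0.01562 + 0.14062 + 0.01562 = 0.21875 (working shown to 5 dp, full precision carried).
To 3 decimal places, D = 0.219.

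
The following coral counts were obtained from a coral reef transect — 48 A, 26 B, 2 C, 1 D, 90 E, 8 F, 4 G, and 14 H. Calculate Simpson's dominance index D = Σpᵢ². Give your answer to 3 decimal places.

0.305

Total N = 48+26+2+1+90+8+4+14 = 193, so the proportions are 0.2487, 0.13472, 0.01036, 0.00518, 0.46632, 0.04145, 0.02073, 0.07254 (working shown to 5 dp, full precision carried).
D = 0.2487² + 0.13472² + 0.01036² + 0.00518² + 0.46632² + 0.04145² + 0.02073² + 0.07254² = 0.06185 + 0.01815 + 0.00011 + 0.00003 + 0.21746 + 0.00172 + 0.00043 + 0.00526 = 0.30500.
To 3 decimal places, D = 0.305.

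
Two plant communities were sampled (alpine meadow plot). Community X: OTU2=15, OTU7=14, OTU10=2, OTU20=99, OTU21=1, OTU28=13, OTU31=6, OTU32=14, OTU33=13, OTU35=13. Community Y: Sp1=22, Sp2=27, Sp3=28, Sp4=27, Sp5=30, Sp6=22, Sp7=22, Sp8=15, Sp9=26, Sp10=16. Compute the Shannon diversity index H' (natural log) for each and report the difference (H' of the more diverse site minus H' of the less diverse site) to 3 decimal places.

0.621

Community X: N=190, proportions 0.07895, 0.07368, 0.01053, 0.52105, 0.00526, 0.06842, 0.03158, 0.07368, 0.06842, 0.06842, giving H' = 1.65965 (working shown to 5 dp, full precision carried).
Community Y: N=235, proportions 0.09362, 0.11489, 0.11915, 0.11489, 0.12766, 0.09362, 0.09362, 0.06383, 0.11064, 0.06809, giving H' = 2.28080.
Difference = |1.65965 − 2.28080| = 0.62115, i.e. 0.621 to 3 decimal places.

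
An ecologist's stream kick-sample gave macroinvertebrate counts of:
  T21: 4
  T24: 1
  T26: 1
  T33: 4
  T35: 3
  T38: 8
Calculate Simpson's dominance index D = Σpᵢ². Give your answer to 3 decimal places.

0.243

Total N = 4+1+1+4+3+8 = 21, so the proportions are 0.19048, 0.04762, 0.04762, 0.19048, 0.14286, 0.38095 (working shown to 5 dp, full precision carried).
D = 0.19048² + 0.04762² + 0.04762² + 0.19048² + 0.14286² + 0.38095² = 0.03628 + 0.00227 + 0.00227 + 0.03628 + 0.02041 + 0.14512 = 0.24263.
To 3 decimal places, D = 0.243.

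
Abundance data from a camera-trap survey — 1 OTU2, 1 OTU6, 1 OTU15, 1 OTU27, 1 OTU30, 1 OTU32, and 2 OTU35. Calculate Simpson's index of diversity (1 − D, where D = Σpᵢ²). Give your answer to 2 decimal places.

0.84

Total N = 1+1+1+1+1+1+2 = 8, so the proportions are 0.125, 0.125, 0.125, 0.125, 0.125, 0.125, 0.25 (working shown to 4 dp, full precision carried).
D = 0.125² + 0.125² + 0.125² + 0.125² + 0.125² + 0.125² + 0.25² = 0.0156 + 0.0156 + 0.0156 + 0.0156 + 0.0156 + 0.0156 + 0.0625 = 0.1562.
So 1 − D = 0.8438, i.e. 0.84 to 2 decimal places.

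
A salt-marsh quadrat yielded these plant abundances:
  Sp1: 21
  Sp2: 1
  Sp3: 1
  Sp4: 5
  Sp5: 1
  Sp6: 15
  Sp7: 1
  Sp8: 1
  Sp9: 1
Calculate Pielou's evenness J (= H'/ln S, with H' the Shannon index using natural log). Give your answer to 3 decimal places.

Total N = 21+1+1+5+1+15+1+1+1 = 47, so the proportions are 0.44681, 0.02128, 0.02128, 0.10638, 0.02128, 0.31915, 0.02128, 0.02128, 0.02128 (working shown to 5 dp, full precision carried).
H' = −Σ pᵢ ln pᵢ = −((-0.35996) + (-0.08192) + (-0.08192) + (-0.23837) + (-0.08192) + (-0.36450) + (-0.08192) + (-0.08192) + (-0.08192)) = 1.45434.
With S = 9 species, ln S = 2.19722, so J = 1.45434/2.19722 = 0.66190, i.e. 0.662 to 3 decimal places.

0.662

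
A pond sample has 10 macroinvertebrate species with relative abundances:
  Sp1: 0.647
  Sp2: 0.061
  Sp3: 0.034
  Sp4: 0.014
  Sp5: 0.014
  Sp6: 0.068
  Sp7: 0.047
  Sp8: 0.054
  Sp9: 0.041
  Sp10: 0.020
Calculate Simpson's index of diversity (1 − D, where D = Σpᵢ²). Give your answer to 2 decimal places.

0.56

D = 0.647² + 0.061² + 0.034² + 0.014² + 0.014² + 0.068² + 0.047² + 0.054² + 0.041² + 0.02² = 0.4186 + 0.0037 + 0.0012 + 0.0002 + 0.0002 + 0.0046 + 0.0022 + 0.0029 + 0.0017 + 0.0004 = 0.4357 (working shown to 4 dp, full precision carried).
So 1 − D = 0.5643, i.e. 0.56 to 2 decimal places.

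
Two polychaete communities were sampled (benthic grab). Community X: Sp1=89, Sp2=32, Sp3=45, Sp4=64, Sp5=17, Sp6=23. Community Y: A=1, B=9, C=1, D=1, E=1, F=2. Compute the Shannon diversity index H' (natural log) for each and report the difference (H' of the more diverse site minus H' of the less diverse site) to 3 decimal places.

Community X: N=270, proportions 0.32963, 0.118519, 0.166667, 0.237037, 0.062963, 0.085185, giving H' = 1.642342 (working shown to 6 dp, full precision carried).
Community Y: N=15, proportions 0.066667, 0.6, 0.066667, 0.066667, 0.066667, 0.133333, giving H' = 1.297296.
Difference = |1.642342 − 1.297296| = 0.345046, i.e. 0.345 to 3 decimal places.

0.345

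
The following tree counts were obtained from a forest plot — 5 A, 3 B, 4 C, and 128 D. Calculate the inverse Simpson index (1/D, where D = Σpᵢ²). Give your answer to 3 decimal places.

Total N = 5+3+4+128 = 140, so the proportions are 0.035714, 0.021429, 0.028571, 0.914286 (working shown to 6 dp, full precision carried).
D = 0.035714² + 0.021429² + 0.028571² + 0.914286² = 0.001276 + 0.000459 + 0.000816 + 0.835918 = 0.838469.
So 1/D = 1.19265, i.e. 1.193 to 3 decimal places.

1.193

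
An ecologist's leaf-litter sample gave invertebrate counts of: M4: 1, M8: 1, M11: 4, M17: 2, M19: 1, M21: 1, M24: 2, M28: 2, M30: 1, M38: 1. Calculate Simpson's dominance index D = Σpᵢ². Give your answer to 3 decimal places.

Total N = 1+1+4+2+1+1+2+2+1+1 = 16, so the proportions are 0.0625, 0.0625, 0.25, 0.125, 0.0625, 0.0625, 0.125, 0.125, 0.0625, 0.0625 (working shown to 5 dp, full precision carried).
D = 0.0625² + 0.0625² + 0.25² + 0.125² + 0.0625² + 0.0625² + 0.125² + 0.125² + 0.0625² + 0.0625² = 0.00391 + 0.00391 + 0.06250 + 0.01562 + 0.00391 + 0.00391 + 0.01562 + 0.01562 + 0.00391 + 0.00391 = 0.13281.
To 3 decimal places, D = 0.133.

0.133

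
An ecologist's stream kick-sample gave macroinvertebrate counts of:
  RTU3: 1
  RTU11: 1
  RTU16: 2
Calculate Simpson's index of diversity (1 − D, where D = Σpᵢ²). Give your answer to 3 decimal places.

Total N = 1+1+2 = 4, so the proportions are 0.25, 0.25, 0.5 (working shown to 5 dp, full precision carried).
D = 0.25² + 0.25² + 0.5² = 0.06250 + 0.06250 + 0.25000 = 0.37500.
So 1 − D = 0.62500, i.e. 0.625 to 3 decimal places.

0.625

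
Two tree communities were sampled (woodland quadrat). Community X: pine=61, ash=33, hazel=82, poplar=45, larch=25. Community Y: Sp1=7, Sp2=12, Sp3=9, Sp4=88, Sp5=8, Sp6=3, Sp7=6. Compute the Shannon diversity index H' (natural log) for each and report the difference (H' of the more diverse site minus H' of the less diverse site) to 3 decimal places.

0.303

Community X: N=246, proportions 0.24797, 0.13415, 0.33333, 0.18293, 0.10163, giving H' = 1.52456 (working shown to 5 dp, full precision carried).
Community Y: N=133, proportions 0.05263, 0.09023, 0.06767, 0.66165, 0.06015, 0.02256, 0.04511, giving H' = 1.22191.
Difference = |1.52456 − 1.22191| = 0.30265, i.e. 0.303 to 3 decimal places.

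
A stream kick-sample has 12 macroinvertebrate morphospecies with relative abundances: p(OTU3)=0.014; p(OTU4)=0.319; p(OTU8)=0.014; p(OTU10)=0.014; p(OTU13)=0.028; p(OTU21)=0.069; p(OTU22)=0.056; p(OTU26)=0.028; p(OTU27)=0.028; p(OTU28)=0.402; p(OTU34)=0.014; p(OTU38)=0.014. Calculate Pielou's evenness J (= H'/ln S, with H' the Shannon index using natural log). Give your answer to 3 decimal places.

H' = −Σ pᵢ ln pᵢ = −((-0.05976) + (-0.36448) + (-0.05976) + (-0.05976) + (-0.10012) + (-0.18448) + (-0.16141) + (-0.10012) + (-0.10012) + (-0.36634) + (-0.05976) + (-0.05976)) = 1.67587 (working shown to 5 dp, full precision carried).
With S = 12 species, ln S = 2.48491, so J = 1.67587/2.48491 = 0.67442, i.e. 0.674 to 3 decimal places.

0.674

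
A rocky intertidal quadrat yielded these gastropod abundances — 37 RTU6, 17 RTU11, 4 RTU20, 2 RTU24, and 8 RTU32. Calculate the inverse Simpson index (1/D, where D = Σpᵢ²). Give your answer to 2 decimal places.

Total N = 37+17+4+2+8 = 68, so the proportions are 0.54412, 0.25, 0.05882, 0.02941, 0.11765 (working shown to 5 dp, full precision carried).
D = 0.54412² + 0.25² + 0.05882² + 0.02941² + 0.11765² = 0.29606 + 0.06250 + 0.00346 + 0.00087 + 0.01384 = 0.37673.
So 1/D = 2.6544, i.e. 2.65 to 2 decimal places.

2.65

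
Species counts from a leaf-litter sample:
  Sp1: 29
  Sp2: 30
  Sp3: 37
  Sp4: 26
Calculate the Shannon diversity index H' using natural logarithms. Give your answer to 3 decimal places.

1.378

Total N = 29+30+37+26 = 122, so the proportions are 0.2377, 0.2459, 0.30328, 0.21311 (working shown to 5 dp, full precision carried).
Each pᵢ ln pᵢ term: 0.2377×(-1.43673)=-0.34152, 0.2459×(-1.40282)=-0.34496, 0.30328×(-1.19310)=-0.36184, 0.21311×(-1.54592)=-0.32946.
Sum = -1.37778, so H' = 1.378.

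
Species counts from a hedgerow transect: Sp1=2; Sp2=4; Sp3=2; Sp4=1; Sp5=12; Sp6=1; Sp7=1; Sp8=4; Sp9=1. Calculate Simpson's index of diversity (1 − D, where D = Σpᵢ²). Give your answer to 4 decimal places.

0.7602

Total N = 2+4+2+1+12+1+1+4+1 = 28, so the proportions are 0.071429, 0.142857, 0.071429, 0.035714, 0.428571, 0.035714, 0.035714, 0.142857, 0.035714 (working shown to 6 dp, full precision carried).
D = 0.071429² + 0.142857² + 0.071429² + 0.035714² + 0.428571² + 0.035714² + 0.035714² + 0.142857² + 0.035714² = 0.005102 + 0.020408 + 0.005102 + 0.001276 + 0.183673 + 0.001276 + 0.001276 + 0.020408 + 0.001276 = 0.239796.
So 1 − D = 0.760204, i.e. 0.7602 to 4 decimal places.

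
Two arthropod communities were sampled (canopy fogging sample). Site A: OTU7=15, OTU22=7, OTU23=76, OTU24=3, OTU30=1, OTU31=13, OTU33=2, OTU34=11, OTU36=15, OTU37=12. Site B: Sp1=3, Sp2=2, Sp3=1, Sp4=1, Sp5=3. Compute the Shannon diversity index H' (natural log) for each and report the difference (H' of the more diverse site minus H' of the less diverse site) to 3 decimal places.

Site A: N=155, proportions 0.09677, 0.04516, 0.49032, 0.01935, 0.00645, 0.08387, 0.0129, 0.07097, 0.09677, 0.07742, giving H' = 1.70007 (working shown to 5 dp, full precision carried).
Site B: N=10, proportions 0.3, 0.2, 0.1, 0.1, 0.3, giving H' = 1.50479.
Difference = |1.70007 − 1.50479| = 0.19528, i.e. 0.195 to 3 decimal places.

0.195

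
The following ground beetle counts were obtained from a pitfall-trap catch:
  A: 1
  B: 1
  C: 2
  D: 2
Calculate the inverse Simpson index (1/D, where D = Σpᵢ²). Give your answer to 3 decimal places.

Total N = 1+1+2+2 = 6, so the proportions are 0.1666667, 0.1666667, 0.3333333, 0.3333333 (working shown to 7 dp, full precision carried).
D = 0.1666667² + 0.1666667² + 0.3333333² + 0.3333333² = 0.0277778 + 0.0277778 + 0.1111111 + 0.1111111 = 0.2777778.
So 1/D = 3.60000, i.e. 3.600 to 3 decimal places.

3.600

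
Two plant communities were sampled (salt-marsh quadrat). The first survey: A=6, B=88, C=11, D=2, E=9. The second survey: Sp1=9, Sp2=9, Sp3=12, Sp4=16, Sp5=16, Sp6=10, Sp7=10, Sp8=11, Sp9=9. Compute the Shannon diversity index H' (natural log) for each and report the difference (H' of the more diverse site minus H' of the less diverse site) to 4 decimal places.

1.3166

The first survey: N=116, proportions 0.051724, 0.758621, 0.094828, 0.017241, 0.077586, giving H' = 0.854501 (working shown to 6 dp, full precision carried).
The second survey: N=102, proportions 0.088235, 0.088235, 0.117647, 0.156863, 0.156863, 0.098039, 0.098039, 0.107843, 0.088235, giving H' = 2.171097.
Difference = |0.854501 − 2.171097| = 1.316596, i.e. 1.3166 to 4 decimal places.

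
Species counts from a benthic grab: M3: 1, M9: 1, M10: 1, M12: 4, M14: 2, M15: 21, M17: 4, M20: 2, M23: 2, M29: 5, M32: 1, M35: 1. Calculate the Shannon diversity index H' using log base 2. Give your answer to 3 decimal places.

2.695

Total N = 1+1+1+4+2+21+4+2+2+5+1+1 = 45, so the proportions are 0.02222, 0.02222, 0.02222, 0.08889, 0.04444, 0.46667, 0.08889, 0.04444, 0.04444, 0.11111, 0.02222, 0.02222 (working shown to 5 dp, full precision carried).
Each pᵢ log₂ pᵢ term: 0.02222×(-5.49185)=-0.12204, 0.02222×(-5.49185)=-0.12204, 0.02222×(-5.49185)=-0.12204, 0.08889×(-3.49185)=-0.31039, 0.04444×(-4.49185)=-0.19964, 0.46667×(-1.09954)=-0.51312, 0.08889×(-3.49185)=-0.31039, 0.04444×(-4.49185)=-0.19964, 0.04444×(-4.49185)=-0.19964, 0.11111×(-3.16993)=-0.35221, 0.02222×(-5.49185)=-0.12204, 0.02222×(-5.49185)=-0.12204.
Sum = -2.69522, so H' = 2.695.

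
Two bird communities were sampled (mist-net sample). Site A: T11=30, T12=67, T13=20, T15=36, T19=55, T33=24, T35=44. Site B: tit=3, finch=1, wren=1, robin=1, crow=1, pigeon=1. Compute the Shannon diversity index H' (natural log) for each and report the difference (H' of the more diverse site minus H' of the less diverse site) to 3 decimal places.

Site A: N=276, proportions 0.1087, 0.24275, 0.07246, 0.13043, 0.19928, 0.08696, 0.15942, giving H' = 1.86731 (working shown to 5 dp, full precision carried).
Site B: N=8, proportions 0.375, 0.125, 0.125, 0.125, 0.125, 0.125, giving H' = 1.66746.
Difference = |1.86731 − 1.66746| = 0.19985, i.e. 0.200 to 3 decimal places.

0.200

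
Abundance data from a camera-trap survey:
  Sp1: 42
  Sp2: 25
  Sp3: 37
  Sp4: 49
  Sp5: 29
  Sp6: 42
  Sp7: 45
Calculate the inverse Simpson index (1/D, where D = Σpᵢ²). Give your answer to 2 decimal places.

6.71

Total N = 42+25+37+49+29+42+45 = 269, so the proportions are 0.156134, 0.092937, 0.137546, 0.182156, 0.107807, 0.156134, 0.167286 (working shown to 6 dp, full precision carried).
D = 0.156134² + 0.092937² + 0.137546² + 0.182156² + 0.107807² + 0.156134² + 0.167286² = 0.024378 + 0.008637 + 0.018919 + 0.033181 + 0.011622 + 0.024378 + 0.027985 = 0.149100.
So 1/D = 6.7069, i.e. 6.71 to 2 decimal places.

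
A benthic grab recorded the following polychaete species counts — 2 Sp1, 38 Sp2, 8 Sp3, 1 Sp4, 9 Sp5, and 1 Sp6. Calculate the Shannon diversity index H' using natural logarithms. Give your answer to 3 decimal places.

1.094

Total N = 2+38+8+1+9+1 = 59, so the proportions are 0.0339, 0.64407, 0.13559, 0.01695, 0.15254, 0.01695 (working shown to 5 dp, full precision carried).
Each pᵢ ln pᵢ term: 0.0339×(-3.38439)=-0.11473, 0.64407×(-0.43995)=-0.28336, 0.13559×(-1.99810)=-0.27093, 0.01695×(-4.07754)=-0.06911, 0.15254×(-1.88031)=-0.28683, 0.01695×(-4.07754)=-0.06911.
Sum = -1.09406, so H' = 1.094.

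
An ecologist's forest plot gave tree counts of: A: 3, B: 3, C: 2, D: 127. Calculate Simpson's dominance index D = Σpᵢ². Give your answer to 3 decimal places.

Total N = 3+3+2+127 = 135, so the proportions are 0.02222, 0.02222, 0.01481, 0.94074 (working shown to 5 dp, full precision carried).
D = 0.02222² + 0.02222² + 0.01481² + 0.94074² = 0.00049 + 0.00049 + 0.00022 + 0.88499 = 0.88620.
To 3 decimal places, D = 0.886.

0.886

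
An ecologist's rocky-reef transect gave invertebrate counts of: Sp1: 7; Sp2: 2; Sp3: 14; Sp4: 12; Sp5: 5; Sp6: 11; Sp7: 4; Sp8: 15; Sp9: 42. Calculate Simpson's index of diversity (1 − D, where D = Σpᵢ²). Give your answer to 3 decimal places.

0.797

Total N = 7+2+14+12+5+11+4+15+42 = 112, so the proportions are 0.0625, 0.01786, 0.125, 0.10714, 0.04464, 0.09821, 0.03571, 0.13393, 0.375 (working shown to 5 dp, full precision carried).
D = 0.0625² + 0.01786² + 0.125² + 0.10714² + 0.04464² + 0.09821² + 0.03571² + 0.13393² + 0.375² = 0.00391 + 0.00032 + 0.01562 + 0.01148 + 0.00199 + 0.00965 + 0.00128 + 0.01794 + 0.14062 = 0.20281.
So 1 − D = 0.79719, i.e. 0.797 to 3 decimal places.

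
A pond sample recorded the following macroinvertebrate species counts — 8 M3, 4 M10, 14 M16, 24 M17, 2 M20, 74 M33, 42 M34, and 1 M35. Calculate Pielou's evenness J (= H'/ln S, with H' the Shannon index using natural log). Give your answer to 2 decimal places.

0.72

Total N = 8+4+14+24+2+74+42+1 = 169, so the proportions are 0.0473, 0.0237, 0.0828, 0.142, 0.0118, 0.4379, 0.2485, 0.0059 (working shown to 4 dp, full precision carried).
H' = −Σ pᵢ ln pᵢ = −((-0.1444) + (-0.0886) + (-0.2063) + (-0.2772) + (-0.0525) + (-0.3616) + (-0.3460) + (-0.0304)) = 1.5070.
With S = 8 species, ln S = 2.0794, so J = 1.5070/2.0794 = 0.7247, i.e. 0.72 to 2 decimal places.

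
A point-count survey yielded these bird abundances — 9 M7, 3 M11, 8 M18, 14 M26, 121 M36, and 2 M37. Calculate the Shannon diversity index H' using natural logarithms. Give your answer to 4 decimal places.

Total N = 9+3+8+14+121+2 = 157, so the proportions are 0.057325, 0.019108, 0.050955, 0.089172, 0.770701, 0.012739 (working shown to 6 dp, full precision carried).
Each pᵢ ln pᵢ term: 0.057325×(-2.859021)=-0.163893, 0.019108×(-3.957634)=-0.075624, 0.050955×(-2.976804)=-0.151684, 0.089172×(-2.417188)=-0.215545, 0.770701×(-0.260455)=-0.200733, 0.012739×(-4.363099)=-0.055581.
Sum = -0.863060, so H' = 0.8631.

0.8631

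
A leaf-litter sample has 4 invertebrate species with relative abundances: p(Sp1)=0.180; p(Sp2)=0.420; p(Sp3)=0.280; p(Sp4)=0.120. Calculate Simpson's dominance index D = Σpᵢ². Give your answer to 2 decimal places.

D = 0.18² + 0.42² + 0.28² + 0.12² = 0.0324 + 0.1764 + 0.0784 + 0.0144 = 0.3016 (working shown to 4 dp, full precision carried).
To 2 decimal places, D = 0.30.

0.30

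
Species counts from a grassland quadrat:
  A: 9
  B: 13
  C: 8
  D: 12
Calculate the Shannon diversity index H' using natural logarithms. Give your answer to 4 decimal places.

1.3669

Total N = 9+13+8+12 = 42, so the proportions are 0.214286, 0.309524, 0.190476, 0.285714 (working shown to 6 dp, full precision carried).
Each pᵢ ln pᵢ term: 0.214286×(-1.540445)=-0.330095, 0.309524×(-1.172720)=-0.362985, 0.190476×(-1.658228)=-0.315853, 0.285714×(-1.252763)=-0.357932.
Sum = -1.366865, so H' = 1.3669.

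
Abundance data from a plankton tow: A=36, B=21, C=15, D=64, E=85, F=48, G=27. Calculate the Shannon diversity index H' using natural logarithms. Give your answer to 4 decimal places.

Total N = 36+21+15+64+85+48+27 = 296, so the proportions are 0.121622, 0.070946, 0.050676, 0.216216, 0.287162, 0.162162, 0.091216 (working shown to 6 dp, full precision carried).
Each pᵢ ln pᵢ term: 0.121622×(-2.106841)=-0.256237, 0.070946×(-2.645837)=-0.187711, 0.050676×(-2.982309)=-0.151131, 0.216216×(-1.531476)=-0.331130, 0.287162×(-1.247708)=-0.358295, 0.162162×(-1.819158)=-0.294999, 0.091216×(-2.394523)=-0.218419.
Sum = -1.797922, so H' = 1.7979.

1.7979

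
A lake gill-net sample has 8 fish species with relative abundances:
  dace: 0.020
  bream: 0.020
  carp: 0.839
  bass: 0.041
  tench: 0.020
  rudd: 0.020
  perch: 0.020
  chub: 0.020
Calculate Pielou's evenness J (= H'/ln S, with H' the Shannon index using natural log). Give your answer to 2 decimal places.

H' = −Σ pᵢ ln pᵢ = −((-0.0782) + (-0.0782) + (-0.1473) + (-0.1310) + (-0.0782) + (-0.0782) + (-0.0782) + (-0.0782)) = 0.7477 (working shown to 4 dp, full precision carried).
With S = 8 species, ln S = 2.0794, so J = 0.7477/2.0794 = 0.3596, i.e. 0.36 to 2 decimal places.

0.36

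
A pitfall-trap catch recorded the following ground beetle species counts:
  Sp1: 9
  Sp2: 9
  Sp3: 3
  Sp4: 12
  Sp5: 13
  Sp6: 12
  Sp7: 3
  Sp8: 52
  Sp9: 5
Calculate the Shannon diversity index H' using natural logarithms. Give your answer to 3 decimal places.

1.782

Total N = 9+9+3+12+13+12+3+52+5 = 118, so the proportions are 0.07627, 0.07627, 0.02542, 0.10169, 0.11017, 0.10169, 0.02542, 0.44068, 0.04237 (working shown to 5 dp, full precision carried).
Each pᵢ ln pᵢ term: 0.07627×(-2.57346)=-0.19628, 0.07627×(-2.57346)=-0.19628, 0.02542×(-3.67207)=-0.09336, 0.10169×(-2.28578)=-0.23245, 0.11017×(-2.20574)=-0.24300, 0.10169×(-2.28578)=-0.23245, 0.02542×(-3.67207)=-0.09336, 0.44068×(-0.81944)=-0.36111, 0.04237×(-3.16125)=-0.13395.
Sum = -1.78225, so H' = 1.782.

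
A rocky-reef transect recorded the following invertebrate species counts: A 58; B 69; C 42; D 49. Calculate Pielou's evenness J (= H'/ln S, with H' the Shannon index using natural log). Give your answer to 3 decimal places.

0.988

Total N = 58+69+42+49 = 218, so the proportions are 0.26606, 0.31651, 0.19266, 0.22477 (working shown to 5 dp, full precision carried).
H' = −Σ pᵢ ln pᵢ = −((-0.35227) + (-0.36411) + (-0.31728) + (-0.33551)) = 1.36917.
With S = 4 species, ln S = 1.38629, so J = 1.36917/1.38629 = 0.98765, i.e. 0.988 to 3 decimal places.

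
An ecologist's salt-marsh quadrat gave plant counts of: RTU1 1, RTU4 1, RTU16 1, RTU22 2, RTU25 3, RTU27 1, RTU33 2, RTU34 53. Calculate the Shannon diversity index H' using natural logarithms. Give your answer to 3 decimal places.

Total N = 1+1+1+2+3+1+2+53 = 64, so the proportions are 0.01562, 0.01562, 0.01562, 0.03125, 0.04688, 0.01562, 0.03125, 0.82812 (working shown to 5 dp, full precision carried).
Each pᵢ ln pᵢ term: 0.01562×(-4.15888)=-0.06498, 0.01562×(-4.15888)=-0.06498, 0.01562×(-4.15888)=-0.06498, 0.03125×(-3.46574)=-0.10830, 0.04688×(-3.06027)=-0.14345, 0.01562×(-4.15888)=-0.06498, 0.03125×(-3.46574)=-0.10830, 0.82812×(-0.18859)=-0.15618.
Sum = -0.77617, so H' = 0.776.

0.776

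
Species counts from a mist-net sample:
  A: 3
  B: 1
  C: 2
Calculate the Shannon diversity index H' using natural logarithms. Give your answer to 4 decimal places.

1.0114

Total N = 3+1+2 = 6, so the proportions are 0.5, 0.166667, 0.333333 (working shown to 6 dp, full precision carried).
Each pᵢ ln pᵢ term: 0.5×(-0.693147)=-0.346574, 0.166667×(-1.791759)=-0.298627, 0.333333×(-1.098612)=-0.366204.
Sum = -1.011404, so H' = 1.0114.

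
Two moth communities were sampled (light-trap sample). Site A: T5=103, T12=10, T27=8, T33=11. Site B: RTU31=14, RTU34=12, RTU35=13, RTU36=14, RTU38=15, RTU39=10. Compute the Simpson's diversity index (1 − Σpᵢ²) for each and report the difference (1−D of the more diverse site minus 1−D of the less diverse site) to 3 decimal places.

Site A: N=132, proportions 0.7803, 0.07576, 0.06061, 0.08333, giving 1−D = 0.37477 (working shown to 5 dp, full precision carried).
Site B: N=78, proportions 0.17949, 0.15385, 0.16667, 0.17949, 0.19231, 0.12821, giving 1−D = 0.83070.
Difference = |0.37477 − 0.83070| = 0.45593, i.e. 0.456 to 3 decimal places.

0.456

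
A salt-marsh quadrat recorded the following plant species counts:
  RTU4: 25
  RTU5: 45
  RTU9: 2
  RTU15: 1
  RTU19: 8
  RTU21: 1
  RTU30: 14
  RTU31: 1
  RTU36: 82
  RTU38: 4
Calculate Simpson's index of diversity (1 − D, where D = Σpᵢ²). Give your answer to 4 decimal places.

Total N = 25+45+2+1+8+1+14+1+82+4 = 183, so the proportions are 0.136612, 0.245902, 0.010929, 0.005464, 0.043716, 0.005464, 0.076503, 0.005464, 0.448087, 0.021858 (working shown to 6 dp, full precision carried).
D = 0.136612² + 0.245902² + 0.010929² + 0.005464² + 0.043716² + 0.005464² + 0.076503² + 0.005464² + 0.448087² + 0.021858² = 0.018663 + 0.060468 + 0.000119 + 0.000030 + 0.001911 + 0.000030 + 0.005853 + 0.000030 + 0.200782 + 0.000478 = 0.288363.
So 1 − D = 0.711637, i.e. 0.7116 to 4 decimal places.

0.7116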